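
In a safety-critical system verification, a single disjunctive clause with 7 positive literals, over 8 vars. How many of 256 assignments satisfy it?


Step 1: Total=2^8=256
Step 2: Unsat when all 7 false: 2^1=2
Step 3: Sat=256-2=254

254


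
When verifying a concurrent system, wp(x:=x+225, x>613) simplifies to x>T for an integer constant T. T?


Formula: wp(x:=E, P) = P[E/x] (substitute E for x in postcondition)
Step 1: Postcondition: x>613
Step 2: Substitute x+225 for x: x+225>613
Step 3: Solve for x: x > 613-225 = 388

388


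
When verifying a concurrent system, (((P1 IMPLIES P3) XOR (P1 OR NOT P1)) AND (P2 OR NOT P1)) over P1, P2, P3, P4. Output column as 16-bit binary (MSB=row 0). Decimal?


Formula: (((P1 IMPLIES P3) XOR (P1 OR NOT P1)) AND (P2 OR NOT P1)) over P1, P2, P3, P4 (16 rows)
Evaluate each row (bits = P1,P2,P3,P4, MSB first):
  row 0 [0000]: (((0 IMPLIES 0) XOR (0 OR NOT 0)) AND (0 OR NOT 0)) -> 0
  row 1 [0001]: (((0 IMPLIES 0) XOR (0 OR NOT 0)) AND (0 OR NOT 0)) -> 0
  row 2 [0010]: (((0 IMPLIES 1) XOR (0 OR NOT 0)) AND (0 OR NOT 0)) -> 0
  row 3 [0011]: (((0 IMPLIES 1) XOR (0 OR NOT 0)) AND (0 OR NOT 0)) -> 0
  row 4 [0100]: (((0 IMPLIES 0) XOR (0 OR NOT 0)) AND (1 OR NOT 0)) -> 0
  row 5 [0101]: (((0 IMPLIES 0) XOR (0 OR NOT 0)) AND (1 OR NOT 0)) -> 0
  row 6 [0110]: (((0 IMPLIES 1) XOR (0 OR NOT 0)) AND (1 OR NOT 0)) -> 0
  row 7 [0111]: (((0 IMPLIES 1) XOR (0 OR NOT 0)) AND (1 OR NOT 0)) -> 0
  row 8 [1000]: (((1 IMPLIES 0) XOR (1 OR NOT 1)) AND (0 OR NOT 1)) -> 0
  row 9 [1001]: (((1 IMPLIES 0) XOR (1 OR NOT 1)) AND (0 OR NOT 1)) -> 0
  row 10 [1010]: (((1 IMPLIES 1) XOR (1 OR NOT 1)) AND (0 OR NOT 1)) -> 0
  row 11 [1011]: (((1 IMPLIES 1) XOR (1 OR NOT 1)) AND (0 OR NOT 1)) -> 0
  row 12 [1100]: (((1 IMPLIES 0) XOR (1 OR NOT 1)) AND (1 OR NOT 1)) -> 1
  row 13 [1101]: (((1 IMPLIES 0) XOR (1 OR NOT 1)) AND (1 OR NOT 1)) -> 1
  row 14 [1110]: (((1 IMPLIES 1) XOR (1 OR NOT 1)) AND (1 OR NOT 1)) -> 0
  row 15 [1111]: (((1 IMPLIES 1) XOR (1 OR NOT 1)) AND (1 OR NOT 1)) -> 0
Full result column, 4 rows per line (P1,P2 fixed per line; P3,P4 runs 00..11 left to right):
  rows 0-3 [P1,P2=00]: 0000  = hex 0
  rows 4-7 [P1,P2=01]: 0000  = hex 0
  rows 8-11 [P1,P2=10]: 0000  = hex 0
  rows 12-15 [P1,P2=11]: 1100  = hex C
Output column (row 0 .. row 15) = 0000000000001100
Output column grouped in 4s = 0000 0000 0000 1100 = 0x000C
Convert to decimal digit by digit (value = value*16 + digit):
  0 -> 0
  0*16 + 0 = 0
  0*16 + 0 = 0
  0*16 + 12 (C) = 12
Decimal = 12

12


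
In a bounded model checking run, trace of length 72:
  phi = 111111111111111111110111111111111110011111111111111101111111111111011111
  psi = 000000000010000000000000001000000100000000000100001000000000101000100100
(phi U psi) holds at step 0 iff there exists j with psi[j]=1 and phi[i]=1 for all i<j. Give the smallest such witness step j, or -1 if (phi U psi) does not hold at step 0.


(phi U psi) at 0: need smallest j with psi[j]=1 and phi[i]=1 for all i in [0,j).
Scan from step 0:
  step 0: phi=1, psi=0 -> continue
  step 1: phi=1, psi=0 -> continue
  step 2: phi=1, psi=0 -> continue
  step 3: phi=1, psi=0 -> continue
  step 10: psi=1 and phi held for [0,10) -> witness found
Witness step = 10

10


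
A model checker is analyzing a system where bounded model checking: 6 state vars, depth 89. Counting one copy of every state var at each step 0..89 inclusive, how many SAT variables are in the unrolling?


BMC unrolls to depth k, creating one copy of each state var for steps 0..k.
Step count = 89 + 1 = 90 (steps 0 through 89)
Vars per step = 6
Total = 6 * 90 = 540

540


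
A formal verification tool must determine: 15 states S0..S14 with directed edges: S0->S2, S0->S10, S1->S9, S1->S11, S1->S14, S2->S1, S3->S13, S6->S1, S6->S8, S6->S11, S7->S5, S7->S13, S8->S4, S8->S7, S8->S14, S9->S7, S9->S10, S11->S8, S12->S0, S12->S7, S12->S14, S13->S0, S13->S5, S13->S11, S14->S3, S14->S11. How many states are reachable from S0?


BFS from S0:
  layer 0: {S0}
  layer 1: {S2, S10}
  layer 2: {S1}
  layer 3: {S9, S11, S14}
  layer 4: {S3, S7, S8}
  layer 5: {S4, S5, S13}
Reachable set: {S0, S1, S2, S3, S4, S5, S7, S8, S9, S10, S11, S13, S14}
Count = 13

13


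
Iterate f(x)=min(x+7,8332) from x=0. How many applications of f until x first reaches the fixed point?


Step 1: x=0, cap=8332, increment=7
Step 2: x grows by 7 each step until capped at 8332; fixed point is x=8332
Step 3: iterations = ceil(8332/7) = 1191

1191


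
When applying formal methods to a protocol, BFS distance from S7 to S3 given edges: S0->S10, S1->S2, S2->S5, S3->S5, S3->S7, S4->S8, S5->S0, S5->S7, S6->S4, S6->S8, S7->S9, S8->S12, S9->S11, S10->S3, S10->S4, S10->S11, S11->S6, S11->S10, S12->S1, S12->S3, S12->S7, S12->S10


BFS layer-by-layer from S7:
  dist 0: {S7}
  dist 1: {S9}
  dist 2: {S11}
  dist 3: {S6, S10}
  dist 4: {S3, S4, S8}
  -> S3 reached at distance 4
Shortest path length = 4

4


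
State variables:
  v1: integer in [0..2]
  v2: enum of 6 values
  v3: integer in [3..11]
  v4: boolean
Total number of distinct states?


State space = product of domain sizes of all variables.
Domain sizes:
  v1 (integer in [0..2]): 3
  v2 (enum of 6 values): 6
  v3 (integer in [3..11]): 9
  v4 (boolean): 2
Product = 3 * 6 * 9 * 2 = 324

324


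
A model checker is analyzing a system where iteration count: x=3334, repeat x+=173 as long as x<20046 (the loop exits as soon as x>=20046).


Step 1: x goes from 3334 toward 20046 by 173; the body runs while x<20046, so iterations = ceil((bound-start)/step)
Step 2: Distance=16712
Step 3: ceil(16712/173)=97

97


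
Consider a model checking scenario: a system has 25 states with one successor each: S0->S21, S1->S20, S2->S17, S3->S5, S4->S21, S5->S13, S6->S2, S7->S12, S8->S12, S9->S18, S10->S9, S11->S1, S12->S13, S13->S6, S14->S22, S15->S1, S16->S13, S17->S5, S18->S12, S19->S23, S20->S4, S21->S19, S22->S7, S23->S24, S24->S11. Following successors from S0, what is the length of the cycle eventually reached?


Trace from S0 until a state repeats:
  S0 -> S21 -> S19 -> S23 -> S24 -> S11 -> S1 -> S20 -> S4 -> S21
S21 first seen at step 1, revisited at step 9.
Cycle length = 9 - 1 = 8

8


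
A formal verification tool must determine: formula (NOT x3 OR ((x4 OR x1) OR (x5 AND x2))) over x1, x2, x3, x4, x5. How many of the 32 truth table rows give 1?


Formula: (NOT x3 OR ((x4 OR x1) OR (x5 AND x2))) over 5 vars (32 rows)
Evaluate each row (x1, x2, x3, x4, x5 as bits, MSB first):
  row 0 [00000]: (NOT 0 OR ((0 OR 0) OR (0 AND 0))) -> 1
  row 1 [00001]: (NOT 0 OR ((0 OR 0) OR (1 AND 0))) -> 1
  row 2 [00010]: (NOT 0 OR ((1 OR 0) OR (0 AND 0))) -> 1
  row 3 [00011]: (NOT 0 OR ((1 OR 0) OR (1 AND 0))) -> 1
  row 4 [00100]: (NOT 1 OR ((0 OR 0) OR (0 AND 0))) -> 0
  row 5 [00101]: (NOT 1 OR ((0 OR 0) OR (1 AND 0))) -> 0
  row 6 [00110]: (NOT 1 OR ((1 OR 0) OR (0 AND 0))) -> 1
  row 7 [00111]: (NOT 1 OR ((1 OR 0) OR (1 AND 0))) -> 1
  row 8 [01000]: (NOT 0 OR ((0 OR 0) OR (0 AND 1))) -> 1
  row 9 [01001]: (NOT 0 OR ((0 OR 0) OR (1 AND 1))) -> 1
  row 10 [01010]: (NOT 0 OR ((1 OR 0) OR (0 AND 1))) -> 1
  row 11 [01011]: (NOT 0 OR ((1 OR 0) OR (1 AND 1))) -> 1
  row 12 [01100]: (NOT 1 OR ((0 OR 0) OR (0 AND 1))) -> 0
  row 13 [01101]: (NOT 1 OR ((0 OR 0) OR (1 AND 1))) -> 1
  row 14 [01110]: (NOT 1 OR ((1 OR 0) OR (0 AND 1))) -> 1
  row 15 [01111]: (NOT 1 OR ((1 OR 0) OR (1 AND 1))) -> 1
  row 16 [10000]: (NOT 0 OR ((0 OR 1) OR (0 AND 0))) -> 1
  row 17 [10001]: (NOT 0 OR ((0 OR 1) OR (1 AND 0))) -> 1
  row 18 [10010]: (NOT 0 OR ((1 OR 1) OR (0 AND 0))) -> 1
  row 19 [10011]: (NOT 0 OR ((1 OR 1) OR (1 AND 0))) -> 1
  row 20 [10100]: (NOT 1 OR ((0 OR 1) OR (0 AND 0))) -> 1
  row 21 [10101]: (NOT 1 OR ((0 OR 1) OR (1 AND 0))) -> 1
  row 22 [10110]: (NOT 1 OR ((1 OR 1) OR (0 AND 0))) -> 1
  row 23 [10111]: (NOT 1 OR ((1 OR 1) OR (1 AND 0))) -> 1
  row 24 [11000]: (NOT 0 OR ((0 OR 1) OR (0 AND 1))) -> 1
  row 25 [11001]: (NOT 0 OR ((0 OR 1) OR (1 AND 1))) -> 1
  row 26 [11010]: (NOT 0 OR ((1 OR 1) OR (0 AND 1))) -> 1
  row 27 [11011]: (NOT 0 OR ((1 OR 1) OR (1 AND 1))) -> 1
  row 28 [11100]: (NOT 1 OR ((0 OR 1) OR (0 AND 1))) -> 1
  row 29 [11101]: (NOT 1 OR ((0 OR 1) OR (1 AND 1))) -> 1
  row 30 [11110]: (NOT 1 OR ((1 OR 1) OR (0 AND 1))) -> 1
  row 31 [11111]: (NOT 1 OR ((1 OR 1) OR (1 AND 1))) -> 1
Full result column, 8 rows per line (x1,x2 fixed per line; x3,x4,x5 runs 000..111 left to right):
  rows 0-7 [x1,x2=00]: 11110011  (ones: 6)
  rows 8-15 [x1,x2=01]: 11110111  (ones: 7)
  rows 16-23 [x1,x2=10]: 11111111  (ones: 8)
  rows 24-31 [x1,x2=11]: 11111111  (ones: 8)
Count of 1-rows = 6+7+8+8 = 29

29


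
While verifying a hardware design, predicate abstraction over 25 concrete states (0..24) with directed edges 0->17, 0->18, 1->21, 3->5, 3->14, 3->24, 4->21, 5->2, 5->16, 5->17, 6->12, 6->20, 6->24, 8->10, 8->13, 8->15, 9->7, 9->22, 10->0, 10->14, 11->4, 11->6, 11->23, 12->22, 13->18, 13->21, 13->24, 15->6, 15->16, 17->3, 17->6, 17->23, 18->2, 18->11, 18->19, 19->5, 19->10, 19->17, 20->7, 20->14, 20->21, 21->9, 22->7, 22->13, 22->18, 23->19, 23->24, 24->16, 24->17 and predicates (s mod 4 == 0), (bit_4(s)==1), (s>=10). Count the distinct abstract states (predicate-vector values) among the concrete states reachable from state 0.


BFS from 0:
Concrete reachable: {0, 2, 3, 4, 5, 6, 7, 9, 10, 11, 12, 13, 14, 16, 17, 18, 19, 20, 21, 22, 23, 24}
Abstract via predicates (s mod 4 == 0), (bit_4(s)==1), (s>=10):
  (0,0,0) <- {2, 3, 5, 6, 7, 9}
  (0,0,1) <- {10, 11, 13, 14}
  (0,1,1) <- {17, 18, 19, 21, 22, 23}
  (1,0,0) <- {0, 4}
  (1,0,1) <- {12}
  (1,1,1) <- {16, 20, 24}
Distinct abstract states = 6

6


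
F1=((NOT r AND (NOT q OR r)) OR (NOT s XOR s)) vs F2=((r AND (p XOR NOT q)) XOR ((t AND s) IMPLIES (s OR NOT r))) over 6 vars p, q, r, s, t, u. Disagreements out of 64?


F1 = ((NOT r AND (NOT q OR r)) OR (NOT s XOR s))
F2 = ((r AND (p XOR NOT q)) XOR ((t AND s) IMPLIES (s OR NOT r)))
Evaluate both on each of 64 rows (bits = p,q,r,s,t,u):
  row 0 [000000]: F1=1 F2=1 -> 0
  row 1 [000001]: F1=1 F2=1 -> 0
  row 2 [000010]: F1=1 F2=1 -> 0
  row 3 [000011]: F1=1 F2=1 -> 0
  row 4 [000100]: F1=1 F2=1 -> 0
  (every remaining row is evaluated the same way; all 64 results are listed next)
Full result column, 8 rows per line (p,q,r fixed per line; s,t,u runs 000..111 left to right):
  rows 0-7 [p,q,r=000]: 00000000  (ones: 0)
  rows 8-15 [p,q,r=001]: 11111111  (ones: 8)
  rows 16-23 [p,q,r=010]: 00000000  (ones: 0)
  rows 24-31 [p,q,r=011]: 00000000  (ones: 0)
  rows 32-39 [p,q,r=100]: 00000000  (ones: 0)
  rows 40-47 [p,q,r=101]: 00000000  (ones: 0)
  rows 48-55 [p,q,r=110]: 00000000  (ones: 0)
  rows 56-63 [p,q,r=111]: 11111111  (ones: 8)
Disagreements = 0+8+0+0+0+0+0+8 = 16

16


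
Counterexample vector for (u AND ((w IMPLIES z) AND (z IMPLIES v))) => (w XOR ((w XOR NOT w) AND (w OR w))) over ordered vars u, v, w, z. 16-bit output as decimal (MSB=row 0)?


F1 = (u AND ((w IMPLIES z) AND (z IMPLIES v)))
F2 = (w XOR ((w XOR NOT w) AND (w OR w)))
Counterexample to F1=>F2 is where F1=1 and F2=0.
Evaluate each row (bits = u,v,w,z, MSB first):
  row 0 [0000]: F1=0 F2=0 -> F1&~F2 -> 0
  row 1 [0001]: F1=0 F2=0 -> F1&~F2 -> 0
  row 2 [0010]: F1=0 F2=0 -> F1&~F2 -> 0
  row 3 [0011]: F1=0 F2=0 -> F1&~F2 -> 0
  row 4 [0100]: F1=0 F2=0 -> F1&~F2 -> 0
  row 5 [0101]: F1=0 F2=0 -> F1&~F2 -> 0
  row 6 [0110]: F1=0 F2=0 -> F1&~F2 -> 0
  row 7 [0111]: F1=0 F2=0 -> F1&~F2 -> 0
  row 8 [1000]: F1=1 F2=0 -> F1&~F2 -> 1
  row 9 [1001]: F1=0 F2=0 -> F1&~F2 -> 0
  row 10 [1010]: F1=0 F2=0 -> F1&~F2 -> 0
  row 11 [1011]: F1=0 F2=0 -> F1&~F2 -> 0
  row 12 [1100]: F1=1 F2=0 -> F1&~F2 -> 1
  row 13 [1101]: F1=1 F2=0 -> F1&~F2 -> 1
  row 14 [1110]: F1=0 F2=0 -> F1&~F2 -> 0
  row 15 [1111]: F1=1 F2=0 -> F1&~F2 -> 1
Full result column, 4 rows per line (u,v fixed per line; w,z runs 00..11 left to right):
  rows 0-3 [u,v=00]: 0000  = hex 0
  rows 4-7 [u,v=01]: 0000  = hex 0
  rows 8-11 [u,v=10]: 1000  = hex 8
  rows 12-15 [u,v=11]: 1101  = hex D
Counterexample vector (row 0 .. row 15) = 0000000010001101
Output column grouped in 4s = 0000 0000 1000 1101 = 0x008D
Convert to decimal digit by digit (value = value*16 + digit):
  0 -> 0
  0*16 + 0 = 0
  0*16 + 8 = 8
  8*16 + 13 (D) = 141
Decimal = 141

141


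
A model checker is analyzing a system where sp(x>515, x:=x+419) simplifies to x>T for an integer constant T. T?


Formula: sp(P, x:=E) = exists old_x. (x = E[old_x/x]) AND P[old_x/x] (old_x is the value of x before the assignment; eliminate old_x by solving x = E[old_x/x] for old_x)
Step 1: Precondition P: x>515, i.e. old_x > 515
Step 2: Assignment gives x = old_x + 419, so old_x = x - 419
Step 3: Substitute into P: x - 419 > 515
Step 4: Simplify: x > 515+419 = 934

934


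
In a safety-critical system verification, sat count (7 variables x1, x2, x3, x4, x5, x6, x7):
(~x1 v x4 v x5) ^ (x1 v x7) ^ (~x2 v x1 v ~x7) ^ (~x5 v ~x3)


CNF with 4 clauses over 7 vars (128 assignments).
An assignment satisfies CNF iff every clause has >=1 true literal.
Check each row (bits = x1,x2,x3,x4,x5,x6,x7; clause T/F shown):
  row 0 [0000000]: clauses=TFTT -> 0
  row 1 [0000001]: clauses=TTTT -> 1
  row 2 [0000010]: clauses=TFTT -> 0
  row 3 [0000011]: clauses=TTTT -> 1
  row 4 [0000100]: clauses=TFTT -> 0
  (every remaining row is evaluated the same way; all 128 results are listed next)
Full result column, 8 rows per line (x1,x2,x3,x4 fixed per line; x5,x6,x7 runs 000..111 left to right):
  rows 0-7 [x1,x2,x3,x4=0000]: 01010101  (ones: 4)
  rows 8-15 [x1,x2,x3,x4=0001]: 01010101  (ones: 4)
  rows 16-23 [x1,x2,x3,x4=0010]: 01010000  (ones: 2)
  rows 24-31 [x1,x2,x3,x4=0011]: 01010000  (ones: 2)
  rows 32-39 [x1,x2,x3,x4=0100]: 00000000  (ones: 0)
  rows 40-47 [x1,x2,x3,x4=0101]: 00000000  (ones: 0)
  rows 48-55 [x1,x2,x3,x4=0110]: 00000000  (ones: 0)
  rows 56-63 [x1,x2,x3,x4=0111]: 00000000  (ones: 0)
  rows 64-71 [x1,x2,x3,x4=1000]: 00001111  (ones: 4)
  rows 72-79 [x1,x2,x3,x4=1001]: 11111111  (ones: 8)
  rows 80-87 [x1,x2,x3,x4=1010]: 00000000  (ones: 0)
  rows 88-95 [x1,x2,x3,x4=1011]: 11110000  (ones: 4)
  rows 96-103 [x1,x2,x3,x4=1100]: 00001111  (ones: 4)
  rows 104-111 [x1,x2,x3,x4=1101]: 11111111  (ones: 8)
  rows 112-119 [x1,x2,x3,x4=1110]: 00000000  (ones: 0)
  rows 120-127 [x1,x2,x3,x4=1111]: 11110000  (ones: 4)
Satisfying assignments = 4+4+2+2+0+0+0+0+4+8+0+4+4+8+0+4 = 44

44


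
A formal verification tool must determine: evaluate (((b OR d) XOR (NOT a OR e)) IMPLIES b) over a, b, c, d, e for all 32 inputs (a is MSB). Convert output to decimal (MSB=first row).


Formula: (((b OR d) XOR (NOT a OR e)) IMPLIES b) over a, b, c, d, e (32 rows)
Evaluate each row (bits = a,b,c,d,e, MSB first):
  row 0 [00000]: (((0 OR 0) XOR (NOT 0 OR 0)) IMPLIES 0) -> 0
  row 1 [00001]: (((0 OR 0) XOR (NOT 0 OR 1)) IMPLIES 0) -> 0
  row 2 [00010]: (((0 OR 1) XOR (NOT 0 OR 0)) IMPLIES 0) -> 1
  row 3 [00011]: (((0 OR 1) XOR (NOT 0 OR 1)) IMPLIES 0) -> 1
  row 4 [00100]: (((0 OR 0) XOR (NOT 0 OR 0)) IMPLIES 0) -> 0
  row 5 [00101]: (((0 OR 0) XOR (NOT 0 OR 1)) IMPLIES 0) -> 0
  row 6 [00110]: (((0 OR 1) XOR (NOT 0 OR 0)) IMPLIES 0) -> 1
  row 7 [00111]: (((0 OR 1) XOR (NOT 0 OR 1)) IMPLIES 0) -> 1
  row 8 [01000]: (((1 OR 0) XOR (NOT 0 OR 0)) IMPLIES 1) -> 1
  row 9 [01001]: (((1 OR 0) XOR (NOT 0 OR 1)) IMPLIES 1) -> 1
  row 10 [01010]: (((1 OR 1) XOR (NOT 0 OR 0)) IMPLIES 1) -> 1
  row 11 [01011]: (((1 OR 1) XOR (NOT 0 OR 1)) IMPLIES 1) -> 1
  row 12 [01100]: (((1 OR 0) XOR (NOT 0 OR 0)) IMPLIES 1) -> 1
  row 13 [01101]: (((1 OR 0) XOR (NOT 0 OR 1)) IMPLIES 1) -> 1
  row 14 [01110]: (((1 OR 1) XOR (NOT 0 OR 0)) IMPLIES 1) -> 1
  row 15 [01111]: (((1 OR 1) XOR (NOT 0 OR 1)) IMPLIES 1) -> 1
  row 16 [10000]: (((0 OR 0) XOR (NOT 1 OR 0)) IMPLIES 0) -> 1
  row 17 [10001]: (((0 OR 0) XOR (NOT 1 OR 1)) IMPLIES 0) -> 0
  row 18 [10010]: (((0 OR 1) XOR (NOT 1 OR 0)) IMPLIES 0) -> 0
  row 19 [10011]: (((0 OR 1) XOR (NOT 1 OR 1)) IMPLIES 0) -> 1
  row 20 [10100]: (((0 OR 0) XOR (NOT 1 OR 0)) IMPLIES 0) -> 1
  row 21 [10101]: (((0 OR 0) XOR (NOT 1 OR 1)) IMPLIES 0) -> 0
  row 22 [10110]: (((0 OR 1) XOR (NOT 1 OR 0)) IMPLIES 0) -> 0
  row 23 [10111]: (((0 OR 1) XOR (NOT 1 OR 1)) IMPLIES 0) -> 1
  row 24 [11000]: (((1 OR 0) XOR (NOT 1 OR 0)) IMPLIES 1) -> 1
  row 25 [11001]: (((1 OR 0) XOR (NOT 1 OR 1)) IMPLIES 1) -> 1
  row 26 [11010]: (((1 OR 1) XOR (NOT 1 OR 0)) IMPLIES 1) -> 1
  row 27 [11011]: (((1 OR 1) XOR (NOT 1 OR 1)) IMPLIES 1) -> 1
  row 28 [11100]: (((1 OR 0) XOR (NOT 1 OR 0)) IMPLIES 1) -> 1
  row 29 [11101]: (((1 OR 0) XOR (NOT 1 OR 1)) IMPLIES 1) -> 1
  row 30 [11110]: (((1 OR 1) XOR (NOT 1 OR 0)) IMPLIES 1) -> 1
  row 31 [11111]: (((1 OR 1) XOR (NOT 1 OR 1)) IMPLIES 1) -> 1
Full result column, 4 rows per line (a,b,c fixed per line; d,e runs 00..11 left to right):
  rows 0-3 [a,b,c=000]: 0011  = hex 3
  rows 4-7 [a,b,c=001]: 0011  = hex 3
  rows 8-11 [a,b,c=010]: 1111  = hex F
  rows 12-15 [a,b,c=011]: 1111  = hex F
  rows 16-19 [a,b,c=100]: 1001  = hex 9
  rows 20-23 [a,b,c=101]: 1001  = hex 9
  rows 24-27 [a,b,c=110]: 1111  = hex F
  rows 28-31 [a,b,c=111]: 1111  = hex F
Output column (row 0 .. row 31) = 00110011111111111001100111111111
Output column grouped in 4s = 0011 0011 1111 1111 1001 1001 1111 1111 = 0x33FF99FF
Convert to decimal digit by digit (value = value*16 + digit):
  3 -> 3
  3*16 + 3 = 51
  51*16 + 15 (F) = 831
  831*16 + 15 (F) = 13311
  13311*16 + 9 = 212985
  212985*16 + 9 = 3407769
  3407769*16 + 15 (F) = 54524319
  54524319*16 + 15 (F) = 872389119
Decimal = 872389119

872389119


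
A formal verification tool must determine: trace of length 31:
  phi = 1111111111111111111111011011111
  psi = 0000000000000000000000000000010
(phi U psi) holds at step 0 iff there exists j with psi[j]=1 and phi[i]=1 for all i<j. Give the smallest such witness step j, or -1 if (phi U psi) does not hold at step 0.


(phi U psi) at 0: need smallest j with psi[j]=1 and phi[i]=1 for all i in [0,j).
Scan from step 0:
  step 0: phi=1, psi=0 -> continue
  step 1: phi=1, psi=0 -> continue
  step 2: phi=1, psi=0 -> continue
  step 3: phi=1, psi=0 -> continue
  step 22: phi=0 -> phi-prefix broken from here
  step 29: psi=1 but phi already failed -> not a witness
  end of trace: no witness -> -1
Witness step = -1

-1


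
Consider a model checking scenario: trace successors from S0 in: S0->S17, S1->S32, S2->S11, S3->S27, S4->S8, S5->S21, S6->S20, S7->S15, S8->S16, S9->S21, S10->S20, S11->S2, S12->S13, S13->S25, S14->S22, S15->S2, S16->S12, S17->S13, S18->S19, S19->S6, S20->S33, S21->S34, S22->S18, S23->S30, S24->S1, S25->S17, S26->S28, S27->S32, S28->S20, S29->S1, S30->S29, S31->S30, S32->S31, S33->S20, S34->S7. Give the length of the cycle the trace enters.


Trace from S0 until a state repeats:
  S0 -> S17 -> S13 -> S25 -> S17
S17 first seen at step 1, revisited at step 4.
Cycle length = 4 - 1 = 3

3


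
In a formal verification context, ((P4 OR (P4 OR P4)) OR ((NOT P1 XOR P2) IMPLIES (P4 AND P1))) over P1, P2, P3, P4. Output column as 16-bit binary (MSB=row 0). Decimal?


Formula: ((P4 OR (P4 OR P4)) OR ((NOT P1 XOR P2) IMPLIES (P4 AND P1))) over P1, P2, P3, P4 (16 rows)
Evaluate each row (bits = P1,P2,P3,P4, MSB first):
  row 0 [0000]: ((0 OR (0 OR 0)) OR ((NOT 0 XOR 0) IMPLIES (0 AND 0))) -> 0
  row 1 [0001]: ((1 OR (1 OR 1)) OR ((NOT 0 XOR 0) IMPLIES (1 AND 0))) -> 1
  row 2 [0010]: ((0 OR (0 OR 0)) OR ((NOT 0 XOR 0) IMPLIES (0 AND 0))) -> 0
  row 3 [0011]: ((1 OR (1 OR 1)) OR ((NOT 0 XOR 0) IMPLIES (1 AND 0))) -> 1
  row 4 [0100]: ((0 OR (0 OR 0)) OR ((NOT 0 XOR 1) IMPLIES (0 AND 0))) -> 1
  row 5 [0101]: ((1 OR (1 OR 1)) OR ((NOT 0 XOR 1) IMPLIES (1 AND 0))) -> 1
  row 6 [0110]: ((0 OR (0 OR 0)) OR ((NOT 0 XOR 1) IMPLIES (0 AND 0))) -> 1
  row 7 [0111]: ((1 OR (1 OR 1)) OR ((NOT 0 XOR 1) IMPLIES (1 AND 0))) -> 1
  row 8 [1000]: ((0 OR (0 OR 0)) OR ((NOT 1 XOR 0) IMPLIES (0 AND 1))) -> 1
  row 9 [1001]: ((1 OR (1 OR 1)) OR ((NOT 1 XOR 0) IMPLIES (1 AND 1))) -> 1
  row 10 [1010]: ((0 OR (0 OR 0)) OR ((NOT 1 XOR 0) IMPLIES (0 AND 1))) -> 1
  row 11 [1011]: ((1 OR (1 OR 1)) OR ((NOT 1 XOR 0) IMPLIES (1 AND 1))) -> 1
  row 12 [1100]: ((0 OR (0 OR 0)) OR ((NOT 1 XOR 1) IMPLIES (0 AND 1))) -> 0
  row 13 [1101]: ((1 OR (1 OR 1)) OR ((NOT 1 XOR 1) IMPLIES (1 AND 1))) -> 1
  row 14 [1110]: ((0 OR (0 OR 0)) OR ((NOT 1 XOR 1) IMPLIES (0 AND 1))) -> 0
  row 15 [1111]: ((1 OR (1 OR 1)) OR ((NOT 1 XOR 1) IMPLIES (1 AND 1))) -> 1
Full result column, 4 rows per line (P1,P2 fixed per line; P3,P4 runs 00..11 left to right):
  rows 0-3 [P1,P2=00]: 0101  = hex 5
  rows 4-7 [P1,P2=01]: 1111  = hex F
  rows 8-11 [P1,P2=10]: 1111  = hex F
  rows 12-15 [P1,P2=11]: 0101  = hex 5
Output column (row 0 .. row 15) = 0101111111110101
Output column grouped in 4s = 0101 1111 1111 0101 = 0x5FF5
Convert to decimal digit by digit (value = value*16 + digit):
  5 -> 5
  5*16 + 15 (F) = 95
  95*16 + 15 (F) = 1535
  1535*16 + 5 = 24565
Decimal = 24565

24565


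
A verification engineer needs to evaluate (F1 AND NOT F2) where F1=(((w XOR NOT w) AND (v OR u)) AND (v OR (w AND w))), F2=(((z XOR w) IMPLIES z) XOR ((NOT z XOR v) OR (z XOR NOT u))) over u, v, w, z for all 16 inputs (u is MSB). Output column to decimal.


F1 = (((w XOR NOT w) AND (v OR u)) AND (v OR (w AND w)))
F2 = (((z XOR w) IMPLIES z) XOR ((NOT z XOR v) OR (z XOR NOT u)))
Counterexample to F1=>F2 is where F1=1 and F2=0.
Evaluate each row (bits = u,v,w,z, MSB first):
  row 0 [0000]: F1=0 F2=0 -> F1&~F2 -> 0
  row 1 [0001]: F1=0 F2=1 -> F1&~F2 -> 0
  row 2 [0010]: F1=0 F2=1 -> F1&~F2 -> 0
  row 3 [0011]: F1=0 F2=1 -> F1&~F2 -> 0
  row 4 [0100]: F1=1 F2=0 -> F1&~F2 -> 1
  row 5 [0101]: F1=1 F2=0 -> F1&~F2 -> 1
  row 6 [0110]: F1=1 F2=1 -> F1&~F2 -> 0
  row 7 [0111]: F1=1 F2=0 -> F1&~F2 -> 1
  row 8 [1000]: F1=0 F2=0 -> F1&~F2 -> 0
  row 9 [1001]: F1=0 F2=0 -> F1&~F2 -> 0
  row 10 [1010]: F1=1 F2=1 -> F1&~F2 -> 0
  row 11 [1011]: F1=1 F2=0 -> F1&~F2 -> 1
  row 12 [1100]: F1=1 F2=1 -> F1&~F2 -> 0
  row 13 [1101]: F1=1 F2=0 -> F1&~F2 -> 1
  row 14 [1110]: F1=1 F2=0 -> F1&~F2 -> 1
  row 15 [1111]: F1=1 F2=0 -> F1&~F2 -> 1
Full result column, 4 rows per line (u,v fixed per line; w,z runs 00..11 left to right):
  rows 0-3 [u,v=00]: 0000  = hex 0
  rows 4-7 [u,v=01]: 1101  = hex D
  rows 8-11 [u,v=10]: 0001  = hex 1
  rows 12-15 [u,v=11]: 0111  = hex 7
Counterexample vector (row 0 .. row 15) = 0000110100010111
Output column grouped in 4s = 0000 1101 0001 0111 = 0x0D17
Convert to decimal digit by digit (value = value*16 + digit):
  0 -> 0
  0*16 + 13 (D) = 13
  13*16 + 1 = 209
  209*16 + 7 = 3351
Decimal = 3351

3351


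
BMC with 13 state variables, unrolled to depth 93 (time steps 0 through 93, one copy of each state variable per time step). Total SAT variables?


BMC unrolls to depth k, creating one copy of each state var for steps 0..k.
Step count = 93 + 1 = 94 (steps 0 through 93)
Vars per step = 13
Total = 13 * 94 = 1222

1222


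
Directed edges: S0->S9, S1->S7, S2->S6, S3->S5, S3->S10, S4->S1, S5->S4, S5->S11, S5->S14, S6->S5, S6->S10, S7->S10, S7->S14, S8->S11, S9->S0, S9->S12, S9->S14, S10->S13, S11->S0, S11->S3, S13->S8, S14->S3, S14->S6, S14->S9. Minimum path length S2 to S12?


BFS layer-by-layer from S2:
  dist 0: {S2}
  dist 1: {S6}
  dist 2: {S5, S10}
  dist 3: {S4, S11, S13, S14}
  dist 4: {S0, S1, S3, S8, S9}
  dist 5: {S7, S12}
  -> S12 reached at distance 5
Shortest path length = 5

5


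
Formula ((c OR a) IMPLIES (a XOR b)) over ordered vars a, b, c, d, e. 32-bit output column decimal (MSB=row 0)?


Formula: ((c OR a) IMPLIES (a XOR b)) over a, b, c, d, e (32 rows)
Evaluate each row (bits = a,b,c,d,e, MSB first):
  row 0 [00000]: ((0 OR 0) IMPLIES (0 XOR 0)) -> 1
  row 1 [00001]: ((0 OR 0) IMPLIES (0 XOR 0)) -> 1
  row 2 [00010]: ((0 OR 0) IMPLIES (0 XOR 0)) -> 1
  row 3 [00011]: ((0 OR 0) IMPLIES (0 XOR 0)) -> 1
  row 4 [00100]: ((1 OR 0) IMPLIES (0 XOR 0)) -> 0
  row 5 [00101]: ((1 OR 0) IMPLIES (0 XOR 0)) -> 0
  row 6 [00110]: ((1 OR 0) IMPLIES (0 XOR 0)) -> 0
  row 7 [00111]: ((1 OR 0) IMPLIES (0 XOR 0)) -> 0
  row 8 [01000]: ((0 OR 0) IMPLIES (0 XOR 1)) -> 1
  row 9 [01001]: ((0 OR 0) IMPLIES (0 XOR 1)) -> 1
  row 10 [01010]: ((0 OR 0) IMPLIES (0 XOR 1)) -> 1
  row 11 [01011]: ((0 OR 0) IMPLIES (0 XOR 1)) -> 1
  row 12 [01100]: ((1 OR 0) IMPLIES (0 XOR 1)) -> 1
  row 13 [01101]: ((1 OR 0) IMPLIES (0 XOR 1)) -> 1
  row 14 [01110]: ((1 OR 0) IMPLIES (0 XOR 1)) -> 1
  row 15 [01111]: ((1 OR 0) IMPLIES (0 XOR 1)) -> 1
  row 16 [10000]: ((0 OR 1) IMPLIES (1 XOR 0)) -> 1
  row 17 [10001]: ((0 OR 1) IMPLIES (1 XOR 0)) -> 1
  row 18 [10010]: ((0 OR 1) IMPLIES (1 XOR 0)) -> 1
  row 19 [10011]: ((0 OR 1) IMPLIES (1 XOR 0)) -> 1
  row 20 [10100]: ((1 OR 1) IMPLIES (1 XOR 0)) -> 1
  row 21 [10101]: ((1 OR 1) IMPLIES (1 XOR 0)) -> 1
  row 22 [10110]: ((1 OR 1) IMPLIES (1 XOR 0)) -> 1
  row 23 [10111]: ((1 OR 1) IMPLIES (1 XOR 0)) -> 1
  row 24 [11000]: ((0 OR 1) IMPLIES (1 XOR 1)) -> 0
  row 25 [11001]: ((0 OR 1) IMPLIES (1 XOR 1)) -> 0
  row 26 [11010]: ((0 OR 1) IMPLIES (1 XOR 1)) -> 0
  row 27 [11011]: ((0 OR 1) IMPLIES (1 XOR 1)) -> 0
  row 28 [11100]: ((1 OR 1) IMPLIES (1 XOR 1)) -> 0
  row 29 [11101]: ((1 OR 1) IMPLIES (1 XOR 1)) -> 0
  row 30 [11110]: ((1 OR 1) IMPLIES (1 XOR 1)) -> 0
  row 31 [11111]: ((1 OR 1) IMPLIES (1 XOR 1)) -> 0
Full result column, 4 rows per line (a,b,c fixed per line; d,e runs 00..11 left to right):
  rows 0-3 [a,b,c=000]: 1111  = hex F
  rows 4-7 [a,b,c=001]: 0000  = hex 0
  rows 8-11 [a,b,c=010]: 1111  = hex F
  rows 12-15 [a,b,c=011]: 1111  = hex F
  rows 16-19 [a,b,c=100]: 1111  = hex F
  rows 20-23 [a,b,c=101]: 1111  = hex F
  rows 24-27 [a,b,c=110]: 0000  = hex 0
  rows 28-31 [a,b,c=111]: 0000  = hex 0
Output column (row 0 .. row 31) = 11110000111111111111111100000000
Output column grouped in 4s = 1111 0000 1111 1111 1111 1111 0000 0000 = 0xF0FFFF00
Convert to decimal digit by digit (value = value*16 + digit):
  F -> 15
  15*16 + 0 = 240
  240*16 + 15 (F) = 3855
  3855*16 + 15 (F) = 61695
  61695*16 + 15 (F) = 987135
  987135*16 + 15 (F) = 15794175
  15794175*16 + 0 = 252706800
  252706800*16 + 0 = 4043308800
Decimal = 4043308800

4043308800


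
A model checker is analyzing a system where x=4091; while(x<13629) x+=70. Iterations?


Step 1: x goes from 4091 toward 13629 by 70; the body runs while x<13629, so iterations = ceil((bound-start)/step)
Step 2: Distance=9538
Step 3: ceil(9538/70)=137

137


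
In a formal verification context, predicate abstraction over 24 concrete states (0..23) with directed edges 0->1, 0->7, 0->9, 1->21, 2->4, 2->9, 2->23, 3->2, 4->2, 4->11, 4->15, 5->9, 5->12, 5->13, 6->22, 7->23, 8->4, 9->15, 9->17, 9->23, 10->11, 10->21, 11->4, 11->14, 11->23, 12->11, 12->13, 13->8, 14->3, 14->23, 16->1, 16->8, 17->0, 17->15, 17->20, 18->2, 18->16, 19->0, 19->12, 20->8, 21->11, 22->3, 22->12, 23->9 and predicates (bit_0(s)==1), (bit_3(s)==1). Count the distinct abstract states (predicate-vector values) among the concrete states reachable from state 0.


BFS from 0:
Concrete reachable: {0, 1, 2, 3, 4, 7, 8, 9, 11, 14, 15, 17, 20, 21, 23}
Abstract via predicates (bit_0(s)==1), (bit_3(s)==1):
  (0,0) <- {0, 2, 4, 20}
  (0,1) <- {8, 14}
  (1,0) <- {1, 3, 7, 17, 21, 23}
  (1,1) <- {9, 11, 15}
Distinct abstract states = 4

4


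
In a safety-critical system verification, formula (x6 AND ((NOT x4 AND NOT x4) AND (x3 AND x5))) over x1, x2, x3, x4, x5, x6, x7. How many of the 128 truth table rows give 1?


Formula: (x6 AND ((NOT x4 AND NOT x4) AND (x3 AND x5))) over 7 vars (128 rows)
Evaluate each row (x1, x2, x3, x4, x5, x6, x7 as bits, MSB first):
  row 0 [0000000]: (0 AND ((NOT 0 AND NOT 0) AND (0 AND 0))) -> 0
  row 1 [0000001]: (0 AND ((NOT 0 AND NOT 0) AND (0 AND 0))) -> 0
  row 2 [0000010]: (1 AND ((NOT 0 AND NOT 0) AND (0 AND 0))) -> 0
  row 3 [0000011]: (1 AND ((NOT 0 AND NOT 0) AND (0 AND 0))) -> 0
  row 4 [0000100]: (0 AND ((NOT 0 AND NOT 0) AND (0 AND 1))) -> 0
  (every remaining row is evaluated the same way; all 128 results are listed next)
Full result column, 8 rows per line (x1,x2,x3,x4 fixed per line; x5,x6,x7 runs 000..111 left to right):
  rows 0-7 [x1,x2,x3,x4=0000]: 00000000  (ones: 0)
  rows 8-15 [x1,x2,x3,x4=0001]: 00000000  (ones: 0)
  rows 16-23 [x1,x2,x3,x4=0010]: 00000011  (ones: 2)
  rows 24-31 [x1,x2,x3,x4=0011]: 00000000  (ones: 0)
  rows 32-39 [x1,x2,x3,x4=0100]: 00000000  (ones: 0)
  rows 40-47 [x1,x2,x3,x4=0101]: 00000000  (ones: 0)
  rows 48-55 [x1,x2,x3,x4=0110]: 00000011  (ones: 2)
  rows 56-63 [x1,x2,x3,x4=0111]: 00000000  (ones: 0)
  rows 64-71 [x1,x2,x3,x4=1000]: 00000000  (ones: 0)
  rows 72-79 [x1,x2,x3,x4=1001]: 00000000  (ones: 0)
  rows 80-87 [x1,x2,x3,x4=1010]: 00000011  (ones: 2)
  rows 88-95 [x1,x2,x3,x4=1011]: 00000000  (ones: 0)
  rows 96-103 [x1,x2,x3,x4=1100]: 00000000  (ones: 0)
  rows 104-111 [x1,x2,x3,x4=1101]: 00000000  (ones: 0)
  rows 112-119 [x1,x2,x3,x4=1110]: 00000011  (ones: 2)
  rows 120-127 [x1,x2,x3,x4=1111]: 00000000  (ones: 0)
Count of 1-rows = 0+0+2+0+0+0+2+0+0+0+2+0+0+0+2+0 = 8

8


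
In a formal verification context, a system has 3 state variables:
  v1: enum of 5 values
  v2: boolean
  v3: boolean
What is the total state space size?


State space = product of domain sizes of all variables.
Domain sizes:
  v1 (enum of 5 values): 5
  v2 (boolean): 2
  v3 (boolean): 2
Product = 5 * 2 * 2 = 20

20


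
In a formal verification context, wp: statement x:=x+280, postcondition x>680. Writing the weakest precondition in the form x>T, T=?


Formula: wp(x:=E, P) = P[E/x] (substitute E for x in postcondition)
Step 1: Postcondition: x>680
Step 2: Substitute x+280 for x: x+280>680
Step 3: Solve for x: x > 680-280 = 400

400


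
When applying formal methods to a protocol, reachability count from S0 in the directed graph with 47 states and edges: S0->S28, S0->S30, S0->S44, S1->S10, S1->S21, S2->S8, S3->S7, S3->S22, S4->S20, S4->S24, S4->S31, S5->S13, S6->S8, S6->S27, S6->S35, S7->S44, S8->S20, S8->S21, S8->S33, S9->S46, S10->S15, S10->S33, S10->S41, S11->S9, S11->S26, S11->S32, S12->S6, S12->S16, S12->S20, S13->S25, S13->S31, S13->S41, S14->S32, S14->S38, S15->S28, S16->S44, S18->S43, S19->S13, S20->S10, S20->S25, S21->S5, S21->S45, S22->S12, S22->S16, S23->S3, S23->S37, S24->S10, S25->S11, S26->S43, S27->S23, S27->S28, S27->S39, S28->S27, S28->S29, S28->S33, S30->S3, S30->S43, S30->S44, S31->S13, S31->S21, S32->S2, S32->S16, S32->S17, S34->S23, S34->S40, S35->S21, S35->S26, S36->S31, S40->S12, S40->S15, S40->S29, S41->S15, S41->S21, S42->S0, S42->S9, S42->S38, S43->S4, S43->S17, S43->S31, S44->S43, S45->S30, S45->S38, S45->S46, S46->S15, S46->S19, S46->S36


BFS from S0:
  layer 0: {S0}
  layer 1: {S28, S30, S44}
  layer 2: {S3, S27, S29, S33, S43}
  layer 3: {S4, S7, S17, S22, S23, S31, S39}
  layer 4: {S12, S13, S16, S20, S21, S24, S37}
  layer 5: {S5, S6, S10, S25, S41, S45}
  layer 6: {S8, S11, S15, S35, S38, S46}
  layer 7: {S9, S19, S26, S32, S36}
  layer 8: {S2}
Reachable set: {S0, S2, S3, S4, S5, S6, S7, S8, S9, S10, S11, S12, S13, S15, S16, S17, S19, S20, S21, S22, S23, S24, S25, S26, S27, S28, S29, S30, S31, S32, S33, S35, S36, S37, S38, S39, S41, S43, S44, S45, S46}
Count = 41

41


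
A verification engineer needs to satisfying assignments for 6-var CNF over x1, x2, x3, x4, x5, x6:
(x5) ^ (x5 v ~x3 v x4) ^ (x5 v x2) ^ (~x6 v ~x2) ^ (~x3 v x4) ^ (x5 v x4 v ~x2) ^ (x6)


CNF with 7 clauses over 6 vars (64 assignments).
An assignment satisfies CNF iff every clause has >=1 true literal.
Check each row (bits = x1,x2,x3,x4,x5,x6; clause T/F shown):
  row 0 [000000]: clauses=FTFTTTF -> 0
  row 1 [000001]: clauses=FTFTTTT -> 0
  row 2 [000010]: clauses=TTTTTTF -> 0
  row 3 [000011]: clauses=TTTTTTT -> 1
  row 4 [000100]: clauses=FTFTTTF -> 0
  (every remaining row is evaluated the same way; all 64 results are listed next)
Full result column, 8 rows per line (x1,x2,x3 fixed per line; x4,x5,x6 runs 000..111 left to right):
  rows 0-7 [x1,x2,x3=000]: 00010001  (ones: 2)
  rows 8-15 [x1,x2,x3=001]: 00000001  (ones: 1)
  rows 16-23 [x1,x2,x3=010]: 00000000  (ones: 0)
  rows 24-31 [x1,x2,x3=011]: 00000000  (ones: 0)
  rows 32-39 [x1,x2,x3=100]: 00010001  (ones: 2)
  rows 40-47 [x1,x2,x3=101]: 00000001  (ones: 1)
  rows 48-55 [x1,x2,x3=110]: 00000000  (ones: 0)
  rows 56-63 [x1,x2,x3=111]: 00000000  (ones: 0)
Satisfying assignments = 2+1+0+0+2+1+0+0 = 6

6


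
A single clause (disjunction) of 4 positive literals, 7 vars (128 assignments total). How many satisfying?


Step 1: Total=2^7=128
Step 2: Unsat when all 4 false: 2^3=8
Step 3: Sat=128-8=120

120


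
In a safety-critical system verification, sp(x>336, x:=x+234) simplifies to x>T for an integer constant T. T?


Formula: sp(P, x:=E) = exists old_x. (x = E[old_x/x]) AND P[old_x/x] (old_x is the value of x before the assignment; eliminate old_x by solving x = E[old_x/x] for old_x)
Step 1: Precondition P: x>336, i.e. old_x > 336
Step 2: Assignment gives x = old_x + 234, so old_x = x - 234
Step 3: Substitute into P: x - 234 > 336
Step 4: Simplify: x > 336+234 = 570

570


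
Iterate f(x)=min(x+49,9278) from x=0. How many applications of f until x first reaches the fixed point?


Step 1: x=0, cap=9278, increment=49
Step 2: x grows by 49 each step until capped at 9278; fixed point is x=9278
Step 3: iterations = ceil(9278/49) = 190

190


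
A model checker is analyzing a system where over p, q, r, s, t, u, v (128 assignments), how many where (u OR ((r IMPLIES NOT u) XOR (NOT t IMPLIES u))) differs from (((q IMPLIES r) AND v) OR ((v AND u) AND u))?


F1 = (u OR ((r IMPLIES NOT u) XOR (NOT t IMPLIES u)))
F2 = (((q IMPLIES r) AND v) OR ((v AND u) AND u))
Evaluate both on each of 128 rows (bits = p,q,r,s,t,u,v):
  row 0 [0000000]: F1=1 F2=0 (differ) -> 1
  row 1 [0000001]: F1=1 F2=1 -> 0
  row 2 [0000010]: F1=1 F2=0 (differ) -> 1
  row 3 [0000011]: F1=1 F2=1 -> 0
  row 4 [0000100]: F1=0 F2=0 -> 0
  (every remaining row is evaluated the same way; all 128 results are listed next)
Full result column, 8 rows per line (p,q,r,s fixed per line; t,u,v runs 000..111 left to right):
  rows 0-7 [p,q,r,s=0000]: 10100110  (ones: 4)
  rows 8-15 [p,q,r,s=0001]: 10100110  (ones: 4)
  rows 16-23 [p,q,r,s=0010]: 10100110  (ones: 4)
  rows 24-31 [p,q,r,s=0011]: 10100110  (ones: 4)
  rows 32-39 [p,q,r,s=0100]: 11100010  (ones: 4)
  rows 40-47 [p,q,r,s=0101]: 11100010  (ones: 4)
  rows 48-55 [p,q,r,s=0110]: 10100110  (ones: 4)
  rows 56-63 [p,q,r,s=0111]: 10100110  (ones: 4)
  rows 64-71 [p,q,r,s=1000]: 10100110  (ones: 4)
  rows 72-79 [p,q,r,s=1001]: 10100110  (ones: 4)
  rows 80-87 [p,q,r,s=1010]: 10100110  (ones: 4)
  rows 88-95 [p,q,r,s=1011]: 10100110  (ones: 4)
  rows 96-103 [p,q,r,s=1100]: 11100010  (ones: 4)
  rows 104-111 [p,q,r,s=1101]: 11100010  (ones: 4)
  rows 112-119 [p,q,r,s=1110]: 10100110  (ones: 4)
  rows 120-127 [p,q,r,s=1111]: 10100110  (ones: 4)
Disagreements = 4+4+4+4+4+4+4+4+4+4+4+4+4+4+4+4 = 64

64


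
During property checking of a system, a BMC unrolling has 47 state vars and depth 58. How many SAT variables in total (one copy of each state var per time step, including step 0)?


BMC unrolls to depth k, creating one copy of each state var for steps 0..k.
Step count = 58 + 1 = 59 (steps 0 through 58)
Vars per step = 47
Total = 47 * 59 = 2773

2773


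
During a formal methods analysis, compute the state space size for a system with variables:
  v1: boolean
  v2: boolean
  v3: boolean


State space = product of domain sizes of all variables.
Domain sizes:
  v1 (boolean): 2
  v2 (boolean): 2
  v3 (boolean): 2
Product = 2 * 2 * 2 = 8

8


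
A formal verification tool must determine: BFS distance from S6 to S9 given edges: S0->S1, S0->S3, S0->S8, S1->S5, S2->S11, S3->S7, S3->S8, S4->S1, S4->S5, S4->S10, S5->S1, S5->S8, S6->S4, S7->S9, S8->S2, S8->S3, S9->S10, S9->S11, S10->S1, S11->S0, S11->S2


BFS layer-by-layer from S6:
  dist 0: {S6}
  dist 1: {S4}
  dist 2: {S1, S5, S10}
  dist 3: {S8}
  dist 4: {S2, S3}
  dist 5: {S7, S11}
  dist 6: {S0, S9}
  -> S9 reached at distance 6
Shortest path length = 6

6


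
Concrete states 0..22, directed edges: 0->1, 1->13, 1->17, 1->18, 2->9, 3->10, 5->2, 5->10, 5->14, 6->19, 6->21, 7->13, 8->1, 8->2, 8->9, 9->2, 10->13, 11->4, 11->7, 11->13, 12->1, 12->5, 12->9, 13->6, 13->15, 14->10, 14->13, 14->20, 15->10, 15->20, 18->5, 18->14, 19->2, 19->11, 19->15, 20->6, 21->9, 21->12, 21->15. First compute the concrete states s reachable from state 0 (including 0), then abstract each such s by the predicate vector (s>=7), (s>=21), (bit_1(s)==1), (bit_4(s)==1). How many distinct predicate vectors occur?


BFS from 0:
Concrete reachable: {0, 1, 2, 4, 5, 6, 7, 9, 10, 11, 12, 13, 14, 15, 17, 18, 19, 20, 21}
Abstract via predicates (s>=7), (s>=21), (bit_1(s)==1), (bit_4(s)==1):
  (0,0,0,0) <- {0, 1, 4, 5}
  (0,0,1,0) <- {2, 6}
  (1,0,0,0) <- {9, 12, 13}
  (1,0,0,1) <- {17, 20}
  (1,0,1,0) <- {7, 10, 11, 14, 15}
  (1,0,1,1) <- {18, 19}
  (1,1,0,1) <- {21}
Distinct abstract states = 7

7


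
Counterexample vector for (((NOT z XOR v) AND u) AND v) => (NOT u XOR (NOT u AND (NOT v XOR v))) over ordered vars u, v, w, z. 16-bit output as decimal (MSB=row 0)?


F1 = (((NOT z XOR v) AND u) AND v)
F2 = (NOT u XOR (NOT u AND (NOT v XOR v)))
Counterexample to F1=>F2 is where F1=1 and F2=0.
Evaluate each row (bits = u,v,w,z, MSB first):
  row 0 [0000]: F1=0 F2=0 -> F1&~F2 -> 0
  row 1 [0001]: F1=0 F2=0 -> F1&~F2 -> 0
  row 2 [0010]: F1=0 F2=0 -> F1&~F2 -> 0
  row 3 [0011]: F1=0 F2=0 -> F1&~F2 -> 0
  row 4 [0100]: F1=0 F2=0 -> F1&~F2 -> 0
  row 5 [0101]: F1=0 F2=0 -> F1&~F2 -> 0
  row 6 [0110]: F1=0 F2=0 -> F1&~F2 -> 0
  row 7 [0111]: F1=0 F2=0 -> F1&~F2 -> 0
  row 8 [1000]: F1=0 F2=0 -> F1&~F2 -> 0
  row 9 [1001]: F1=0 F2=0 -> F1&~F2 -> 0
  row 10 [1010]: F1=0 F2=0 -> F1&~F2 -> 0
  row 11 [1011]: F1=0 F2=0 -> F1&~F2 -> 0
  row 12 [1100]: F1=0 F2=0 -> F1&~F2 -> 0
  row 13 [1101]: F1=1 F2=0 -> F1&~F2 -> 1
  row 14 [1110]: F1=0 F2=0 -> F1&~F2 -> 0
  row 15 [1111]: F1=1 F2=0 -> F1&~F2 -> 1
Full result column, 4 rows per line (u,v fixed per line; w,z runs 00..11 left to right):
  rows 0-3 [u,v=00]: 0000  = hex 0
  rows 4-7 [u,v=01]: 0000  = hex 0
  rows 8-11 [u,v=10]: 0000  = hex 0
  rows 12-15 [u,v=11]: 0101  = hex 5
Counterexample vector (row 0 .. row 15) = 0000000000000101
Output column grouped in 4s = 0000 0000 0000 0101 = 0x0005
Convert to decimal digit by digit (value = value*16 + digit):
  0 -> 0
  0*16 + 0 = 0
  0*16 + 0 = 0
  0*16 + 5 = 5
Decimal = 5

5


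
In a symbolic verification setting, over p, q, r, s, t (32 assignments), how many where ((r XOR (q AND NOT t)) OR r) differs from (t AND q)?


F1 = ((r XOR (q AND NOT t)) OR r)
F2 = (t AND q)
Evaluate both on each of 32 rows (bits = p,q,r,s,t):
  row 0 [00000]: F1=0 F2=0 -> 0
  row 1 [00001]: F1=0 F2=0 -> 0
  row 2 [00010]: F1=0 F2=0 -> 0
  row 3 [00011]: F1=0 F2=0 -> 0
  row 4 [00100]: F1=1 F2=0 (differ) -> 1
  row 5 [00101]: F1=1 F2=0 (differ) -> 1
  row 6 [00110]: F1=1 F2=0 (differ) -> 1
  row 7 [00111]: F1=1 F2=0 (differ) -> 1
  row 8 [01000]: F1=1 F2=0 (differ) -> 1
  row 9 [01001]: F1=0 F2=1 (differ) -> 1
  row 10 [01010]: F1=1 F2=0 (differ) -> 1
  row 11 [01011]: F1=0 F2=1 (differ) -> 1
  row 12 [01100]: F1=1 F2=0 (differ) -> 1
  row 13 [01101]: F1=1 F2=1 -> 0
  row 14 [01110]: F1=1 F2=0 (differ) -> 1
  row 15 [01111]: F1=1 F2=1 -> 0
  row 16 [10000]: F1=0 F2=0 -> 0
  row 17 [10001]: F1=0 F2=0 -> 0
  row 18 [10010]: F1=0 F2=0 -> 0
  row 19 [10011]: F1=0 F2=0 -> 0
  row 20 [10100]: F1=1 F2=0 (differ) -> 1
  row 21 [10101]: F1=1 F2=0 (differ) -> 1
  row 22 [10110]: F1=1 F2=0 (differ) -> 1
  row 23 [10111]: F1=1 F2=0 (differ) -> 1
  row 24 [11000]: F1=1 F2=0 (differ) -> 1
  row 25 [11001]: F1=0 F2=1 (differ) -> 1
  row 26 [11010]: F1=1 F2=0 (differ) -> 1
  row 27 [11011]: F1=0 F2=1 (differ) -> 1
  row 28 [11100]: F1=1 F2=0 (differ) -> 1
  row 29 [11101]: F1=1 F2=1 -> 0
  row 30 [11110]: F1=1 F2=0 (differ) -> 1
  row 31 [11111]: F1=1 F2=1 -> 0
Full result column, 8 rows per line (p,q fixed per line; r,s,t runs 000..111 left to right):
  rows 0-7 [p,q=00]: 00001111  (ones: 4)
  rows 8-15 [p,q=01]: 11111010  (ones: 6)
  rows 16-23 [p,q=10]: 00001111  (ones: 4)
  rows 24-31 [p,q=11]: 11111010  (ones: 6)
Disagreements = 4+6+4+6 = 20

20


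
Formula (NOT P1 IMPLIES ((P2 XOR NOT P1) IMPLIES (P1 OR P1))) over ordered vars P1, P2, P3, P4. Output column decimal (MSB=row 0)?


Formula: (NOT P1 IMPLIES ((P2 XOR NOT P1) IMPLIES (P1 OR P1))) over P1, P2, P3, P4 (16 rows)
Evaluate each row (bits = P1,P2,P3,P4, MSB first):
  row 0 [0000]: (NOT 0 IMPLIES ((0 XOR NOT 0) IMPLIES (0 OR 0))) -> 0
  row 1 [0001]: (NOT 0 IMPLIES ((0 XOR NOT 0) IMPLIES (0 OR 0))) -> 0
  row 2 [0010]: (NOT 0 IMPLIES ((0 XOR NOT 0) IMPLIES (0 OR 0))) -> 0
  row 3 [0011]: (NOT 0 IMPLIES ((0 XOR NOT 0) IMPLIES (0 OR 0))) -> 0
  row 4 [0100]: (NOT 0 IMPLIES ((1 XOR NOT 0) IMPLIES (0 OR 0))) -> 1
  row 5 [0101]: (NOT 0 IMPLIES ((1 XOR NOT 0) IMPLIES (0 OR 0))) -> 1
  row 6 [0110]: (NOT 0 IMPLIES ((1 XOR NOT 0) IMPLIES (0 OR 0))) -> 1
  row 7 [0111]: (NOT 0 IMPLIES ((1 XOR NOT 0) IMPLIES (0 OR 0))) -> 1
  row 8 [1000]: (NOT 1 IMPLIES ((0 XOR NOT 1) IMPLIES (1 OR 1))) -> 1
  row 9 [1001]: (NOT 1 IMPLIES ((0 XOR NOT 1) IMPLIES (1 OR 1))) -> 1
  row 10 [1010]: (NOT 1 IMPLIES ((0 XOR NOT 1) IMPLIES (1 OR 1))) -> 1
  row 11 [1011]: (NOT 1 IMPLIES ((0 XOR NOT 1) IMPLIES (1 OR 1))) -> 1
  row 12 [1100]: (NOT 1 IMPLIES ((1 XOR NOT 1) IMPLIES (1 OR 1))) -> 1
  row 13 [1101]: (NOT 1 IMPLIES ((1 XOR NOT 1) IMPLIES (1 OR 1))) -> 1
  row 14 [1110]: (NOT 1 IMPLIES ((1 XOR NOT 1) IMPLIES (1 OR 1))) -> 1
  row 15 [1111]: (NOT 1 IMPLIES ((1 XOR NOT 1) IMPLIES (1 OR 1))) -> 1
Full result column, 4 rows per line (P1,P2 fixed per line; P3,P4 runs 00..11 left to right):
  rows 0-3 [P1,P2=00]: 0000  = hex 0
  rows 4-7 [P1,P2=01]: 1111  = hex F
  rows 8-11 [P1,P2=10]: 1111  = hex F
  rows 12-15 [P1,P2=11]: 1111  = hex F
Output column (row 0 .. row 15) = 0000111111111111
Output column grouped in 4s = 0000 1111 1111 1111 = 0x0FFF
Convert to decimal digit by digit (value = value*16 + digit):
  0 -> 0
  0*16 + 15 (F) = 15
  15*16 + 15 (F) = 255
  255*16 + 15 (F) = 4095
Decimal = 4095

4095
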